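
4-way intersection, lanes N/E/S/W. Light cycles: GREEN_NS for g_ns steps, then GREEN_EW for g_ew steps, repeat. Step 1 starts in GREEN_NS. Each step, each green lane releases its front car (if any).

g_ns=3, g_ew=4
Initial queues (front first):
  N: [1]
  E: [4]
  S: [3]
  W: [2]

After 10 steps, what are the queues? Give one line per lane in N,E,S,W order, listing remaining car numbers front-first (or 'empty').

Step 1 [NS]: N:car1-GO,E:wait,S:car3-GO,W:wait | queues: N=0 E=1 S=0 W=1
Step 2 [NS]: N:empty,E:wait,S:empty,W:wait | queues: N=0 E=1 S=0 W=1
Step 3 [NS]: N:empty,E:wait,S:empty,W:wait | queues: N=0 E=1 S=0 W=1
Step 4 [EW]: N:wait,E:car4-GO,S:wait,W:car2-GO | queues: N=0 E=0 S=0 W=0

N: empty
E: empty
S: empty
W: empty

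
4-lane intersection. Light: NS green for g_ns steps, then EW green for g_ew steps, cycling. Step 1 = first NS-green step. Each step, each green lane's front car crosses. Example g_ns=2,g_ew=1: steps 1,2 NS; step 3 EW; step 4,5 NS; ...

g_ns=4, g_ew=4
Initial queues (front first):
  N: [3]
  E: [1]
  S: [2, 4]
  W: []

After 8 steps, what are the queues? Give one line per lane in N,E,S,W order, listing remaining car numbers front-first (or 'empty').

Step 1 [NS]: N:car3-GO,E:wait,S:car2-GO,W:wait | queues: N=0 E=1 S=1 W=0
Step 2 [NS]: N:empty,E:wait,S:car4-GO,W:wait | queues: N=0 E=1 S=0 W=0
Step 3 [NS]: N:empty,E:wait,S:empty,W:wait | queues: N=0 E=1 S=0 W=0
Step 4 [NS]: N:empty,E:wait,S:empty,W:wait | queues: N=0 E=1 S=0 W=0
Step 5 [EW]: N:wait,E:car1-GO,S:wait,W:empty | queues: N=0 E=0 S=0 W=0

N: empty
E: empty
S: empty
W: empty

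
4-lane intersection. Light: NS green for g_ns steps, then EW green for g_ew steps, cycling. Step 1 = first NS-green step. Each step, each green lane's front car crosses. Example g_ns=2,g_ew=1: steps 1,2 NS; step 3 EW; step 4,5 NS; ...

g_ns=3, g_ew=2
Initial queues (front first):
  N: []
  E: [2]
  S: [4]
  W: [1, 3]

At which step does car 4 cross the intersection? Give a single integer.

Step 1 [NS]: N:empty,E:wait,S:car4-GO,W:wait | queues: N=0 E=1 S=0 W=2
Step 2 [NS]: N:empty,E:wait,S:empty,W:wait | queues: N=0 E=1 S=0 W=2
Step 3 [NS]: N:empty,E:wait,S:empty,W:wait | queues: N=0 E=1 S=0 W=2
Step 4 [EW]: N:wait,E:car2-GO,S:wait,W:car1-GO | queues: N=0 E=0 S=0 W=1
Step 5 [EW]: N:wait,E:empty,S:wait,W:car3-GO | queues: N=0 E=0 S=0 W=0
Car 4 crosses at step 1

1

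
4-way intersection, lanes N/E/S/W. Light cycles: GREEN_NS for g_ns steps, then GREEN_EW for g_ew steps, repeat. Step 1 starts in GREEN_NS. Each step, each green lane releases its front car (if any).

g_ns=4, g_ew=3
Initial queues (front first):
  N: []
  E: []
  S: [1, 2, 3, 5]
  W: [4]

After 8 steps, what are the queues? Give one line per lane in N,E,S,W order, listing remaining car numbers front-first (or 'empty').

Step 1 [NS]: N:empty,E:wait,S:car1-GO,W:wait | queues: N=0 E=0 S=3 W=1
Step 2 [NS]: N:empty,E:wait,S:car2-GO,W:wait | queues: N=0 E=0 S=2 W=1
Step 3 [NS]: N:empty,E:wait,S:car3-GO,W:wait | queues: N=0 E=0 S=1 W=1
Step 4 [NS]: N:empty,E:wait,S:car5-GO,W:wait | queues: N=0 E=0 S=0 W=1
Step 5 [EW]: N:wait,E:empty,S:wait,W:car4-GO | queues: N=0 E=0 S=0 W=0

N: empty
E: empty
S: empty
W: empty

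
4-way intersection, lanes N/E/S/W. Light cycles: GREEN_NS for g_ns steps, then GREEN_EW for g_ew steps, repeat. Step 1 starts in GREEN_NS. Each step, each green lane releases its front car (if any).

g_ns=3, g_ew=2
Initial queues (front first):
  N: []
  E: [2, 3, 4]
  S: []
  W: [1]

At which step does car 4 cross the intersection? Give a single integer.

Step 1 [NS]: N:empty,E:wait,S:empty,W:wait | queues: N=0 E=3 S=0 W=1
Step 2 [NS]: N:empty,E:wait,S:empty,W:wait | queues: N=0 E=3 S=0 W=1
Step 3 [NS]: N:empty,E:wait,S:empty,W:wait | queues: N=0 E=3 S=0 W=1
Step 4 [EW]: N:wait,E:car2-GO,S:wait,W:car1-GO | queues: N=0 E=2 S=0 W=0
Step 5 [EW]: N:wait,E:car3-GO,S:wait,W:empty | queues: N=0 E=1 S=0 W=0
Step 6 [NS]: N:empty,E:wait,S:empty,W:wait | queues: N=0 E=1 S=0 W=0
Step 7 [NS]: N:empty,E:wait,S:empty,W:wait | queues: N=0 E=1 S=0 W=0
Step 8 [NS]: N:empty,E:wait,S:empty,W:wait | queues: N=0 E=1 S=0 W=0
Step 9 [EW]: N:wait,E:car4-GO,S:wait,W:empty | queues: N=0 E=0 S=0 W=0
Car 4 crosses at step 9

9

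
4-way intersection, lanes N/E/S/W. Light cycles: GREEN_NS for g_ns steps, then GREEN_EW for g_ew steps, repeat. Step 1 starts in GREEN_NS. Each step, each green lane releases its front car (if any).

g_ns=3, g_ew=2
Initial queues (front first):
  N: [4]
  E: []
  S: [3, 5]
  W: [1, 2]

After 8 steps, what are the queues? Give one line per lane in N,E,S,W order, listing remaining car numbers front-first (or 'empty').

Step 1 [NS]: N:car4-GO,E:wait,S:car3-GO,W:wait | queues: N=0 E=0 S=1 W=2
Step 2 [NS]: N:empty,E:wait,S:car5-GO,W:wait | queues: N=0 E=0 S=0 W=2
Step 3 [NS]: N:empty,E:wait,S:empty,W:wait | queues: N=0 E=0 S=0 W=2
Step 4 [EW]: N:wait,E:empty,S:wait,W:car1-GO | queues: N=0 E=0 S=0 W=1
Step 5 [EW]: N:wait,E:empty,S:wait,W:car2-GO | queues: N=0 E=0 S=0 W=0

N: empty
E: empty
S: empty
W: empty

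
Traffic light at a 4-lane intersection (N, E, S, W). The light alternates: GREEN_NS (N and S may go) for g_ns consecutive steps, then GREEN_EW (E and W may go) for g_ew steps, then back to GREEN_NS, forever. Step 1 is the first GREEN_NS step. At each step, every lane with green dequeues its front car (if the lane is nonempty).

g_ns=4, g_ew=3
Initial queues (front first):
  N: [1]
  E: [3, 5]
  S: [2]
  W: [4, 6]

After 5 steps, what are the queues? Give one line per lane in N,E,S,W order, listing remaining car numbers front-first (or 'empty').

Step 1 [NS]: N:car1-GO,E:wait,S:car2-GO,W:wait | queues: N=0 E=2 S=0 W=2
Step 2 [NS]: N:empty,E:wait,S:empty,W:wait | queues: N=0 E=2 S=0 W=2
Step 3 [NS]: N:empty,E:wait,S:empty,W:wait | queues: N=0 E=2 S=0 W=2
Step 4 [NS]: N:empty,E:wait,S:empty,W:wait | queues: N=0 E=2 S=0 W=2
Step 5 [EW]: N:wait,E:car3-GO,S:wait,W:car4-GO | queues: N=0 E=1 S=0 W=1

N: empty
E: 5
S: empty
W: 6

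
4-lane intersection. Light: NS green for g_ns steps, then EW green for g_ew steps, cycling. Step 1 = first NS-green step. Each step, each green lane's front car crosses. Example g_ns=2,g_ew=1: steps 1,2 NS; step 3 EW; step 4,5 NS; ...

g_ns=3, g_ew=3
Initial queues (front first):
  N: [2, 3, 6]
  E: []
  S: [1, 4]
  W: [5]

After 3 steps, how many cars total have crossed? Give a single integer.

Step 1 [NS]: N:car2-GO,E:wait,S:car1-GO,W:wait | queues: N=2 E=0 S=1 W=1
Step 2 [NS]: N:car3-GO,E:wait,S:car4-GO,W:wait | queues: N=1 E=0 S=0 W=1
Step 3 [NS]: N:car6-GO,E:wait,S:empty,W:wait | queues: N=0 E=0 S=0 W=1
Cars crossed by step 3: 5

Answer: 5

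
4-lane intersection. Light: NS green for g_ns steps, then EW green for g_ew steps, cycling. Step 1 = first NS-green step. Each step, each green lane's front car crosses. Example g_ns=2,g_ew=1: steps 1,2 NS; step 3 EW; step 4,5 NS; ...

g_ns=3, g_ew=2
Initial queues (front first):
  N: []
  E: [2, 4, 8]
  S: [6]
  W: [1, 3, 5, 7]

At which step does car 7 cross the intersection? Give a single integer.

Step 1 [NS]: N:empty,E:wait,S:car6-GO,W:wait | queues: N=0 E=3 S=0 W=4
Step 2 [NS]: N:empty,E:wait,S:empty,W:wait | queues: N=0 E=3 S=0 W=4
Step 3 [NS]: N:empty,E:wait,S:empty,W:wait | queues: N=0 E=3 S=0 W=4
Step 4 [EW]: N:wait,E:car2-GO,S:wait,W:car1-GO | queues: N=0 E=2 S=0 W=3
Step 5 [EW]: N:wait,E:car4-GO,S:wait,W:car3-GO | queues: N=0 E=1 S=0 W=2
Step 6 [NS]: N:empty,E:wait,S:empty,W:wait | queues: N=0 E=1 S=0 W=2
Step 7 [NS]: N:empty,E:wait,S:empty,W:wait | queues: N=0 E=1 S=0 W=2
Step 8 [NS]: N:empty,E:wait,S:empty,W:wait | queues: N=0 E=1 S=0 W=2
Step 9 [EW]: N:wait,E:car8-GO,S:wait,W:car5-GO | queues: N=0 E=0 S=0 W=1
Step 10 [EW]: N:wait,E:empty,S:wait,W:car7-GO | queues: N=0 E=0 S=0 W=0
Car 7 crosses at step 10

10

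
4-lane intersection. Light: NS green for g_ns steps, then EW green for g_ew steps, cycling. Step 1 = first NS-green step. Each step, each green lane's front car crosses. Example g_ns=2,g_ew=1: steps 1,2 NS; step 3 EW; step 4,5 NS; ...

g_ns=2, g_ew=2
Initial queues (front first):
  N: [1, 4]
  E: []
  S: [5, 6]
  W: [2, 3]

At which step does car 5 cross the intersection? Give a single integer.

Step 1 [NS]: N:car1-GO,E:wait,S:car5-GO,W:wait | queues: N=1 E=0 S=1 W=2
Step 2 [NS]: N:car4-GO,E:wait,S:car6-GO,W:wait | queues: N=0 E=0 S=0 W=2
Step 3 [EW]: N:wait,E:empty,S:wait,W:car2-GO | queues: N=0 E=0 S=0 W=1
Step 4 [EW]: N:wait,E:empty,S:wait,W:car3-GO | queues: N=0 E=0 S=0 W=0
Car 5 crosses at step 1

1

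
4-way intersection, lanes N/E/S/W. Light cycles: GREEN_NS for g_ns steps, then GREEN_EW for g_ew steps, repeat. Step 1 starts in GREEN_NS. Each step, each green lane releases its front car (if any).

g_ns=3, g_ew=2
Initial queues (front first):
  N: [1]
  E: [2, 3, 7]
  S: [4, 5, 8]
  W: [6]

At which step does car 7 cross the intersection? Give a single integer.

Step 1 [NS]: N:car1-GO,E:wait,S:car4-GO,W:wait | queues: N=0 E=3 S=2 W=1
Step 2 [NS]: N:empty,E:wait,S:car5-GO,W:wait | queues: N=0 E=3 S=1 W=1
Step 3 [NS]: N:empty,E:wait,S:car8-GO,W:wait | queues: N=0 E=3 S=0 W=1
Step 4 [EW]: N:wait,E:car2-GO,S:wait,W:car6-GO | queues: N=0 E=2 S=0 W=0
Step 5 [EW]: N:wait,E:car3-GO,S:wait,W:empty | queues: N=0 E=1 S=0 W=0
Step 6 [NS]: N:empty,E:wait,S:empty,W:wait | queues: N=0 E=1 S=0 W=0
Step 7 [NS]: N:empty,E:wait,S:empty,W:wait | queues: N=0 E=1 S=0 W=0
Step 8 [NS]: N:empty,E:wait,S:empty,W:wait | queues: N=0 E=1 S=0 W=0
Step 9 [EW]: N:wait,E:car7-GO,S:wait,W:empty | queues: N=0 E=0 S=0 W=0
Car 7 crosses at step 9

9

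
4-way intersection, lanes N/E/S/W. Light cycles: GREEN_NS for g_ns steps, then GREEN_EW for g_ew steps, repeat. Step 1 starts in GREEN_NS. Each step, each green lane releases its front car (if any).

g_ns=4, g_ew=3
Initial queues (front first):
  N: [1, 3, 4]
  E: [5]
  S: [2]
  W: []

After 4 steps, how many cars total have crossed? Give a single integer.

Answer: 4

Derivation:
Step 1 [NS]: N:car1-GO,E:wait,S:car2-GO,W:wait | queues: N=2 E=1 S=0 W=0
Step 2 [NS]: N:car3-GO,E:wait,S:empty,W:wait | queues: N=1 E=1 S=0 W=0
Step 3 [NS]: N:car4-GO,E:wait,S:empty,W:wait | queues: N=0 E=1 S=0 W=0
Step 4 [NS]: N:empty,E:wait,S:empty,W:wait | queues: N=0 E=1 S=0 W=0
Cars crossed by step 4: 4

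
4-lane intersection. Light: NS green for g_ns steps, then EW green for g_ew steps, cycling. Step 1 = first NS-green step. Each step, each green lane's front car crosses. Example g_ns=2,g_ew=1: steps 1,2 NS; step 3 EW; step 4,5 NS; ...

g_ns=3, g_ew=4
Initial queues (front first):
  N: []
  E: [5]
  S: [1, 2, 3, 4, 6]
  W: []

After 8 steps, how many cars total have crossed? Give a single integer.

Step 1 [NS]: N:empty,E:wait,S:car1-GO,W:wait | queues: N=0 E=1 S=4 W=0
Step 2 [NS]: N:empty,E:wait,S:car2-GO,W:wait | queues: N=0 E=1 S=3 W=0
Step 3 [NS]: N:empty,E:wait,S:car3-GO,W:wait | queues: N=0 E=1 S=2 W=0
Step 4 [EW]: N:wait,E:car5-GO,S:wait,W:empty | queues: N=0 E=0 S=2 W=0
Step 5 [EW]: N:wait,E:empty,S:wait,W:empty | queues: N=0 E=0 S=2 W=0
Step 6 [EW]: N:wait,E:empty,S:wait,W:empty | queues: N=0 E=0 S=2 W=0
Step 7 [EW]: N:wait,E:empty,S:wait,W:empty | queues: N=0 E=0 S=2 W=0
Step 8 [NS]: N:empty,E:wait,S:car4-GO,W:wait | queues: N=0 E=0 S=1 W=0
Cars crossed by step 8: 5

Answer: 5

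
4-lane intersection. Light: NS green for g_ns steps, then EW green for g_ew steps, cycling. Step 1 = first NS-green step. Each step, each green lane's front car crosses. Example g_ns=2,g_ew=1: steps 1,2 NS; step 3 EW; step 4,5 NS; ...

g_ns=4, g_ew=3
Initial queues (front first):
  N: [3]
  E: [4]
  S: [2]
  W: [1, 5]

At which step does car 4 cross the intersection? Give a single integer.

Step 1 [NS]: N:car3-GO,E:wait,S:car2-GO,W:wait | queues: N=0 E=1 S=0 W=2
Step 2 [NS]: N:empty,E:wait,S:empty,W:wait | queues: N=0 E=1 S=0 W=2
Step 3 [NS]: N:empty,E:wait,S:empty,W:wait | queues: N=0 E=1 S=0 W=2
Step 4 [NS]: N:empty,E:wait,S:empty,W:wait | queues: N=0 E=1 S=0 W=2
Step 5 [EW]: N:wait,E:car4-GO,S:wait,W:car1-GO | queues: N=0 E=0 S=0 W=1
Step 6 [EW]: N:wait,E:empty,S:wait,W:car5-GO | queues: N=0 E=0 S=0 W=0
Car 4 crosses at step 5

5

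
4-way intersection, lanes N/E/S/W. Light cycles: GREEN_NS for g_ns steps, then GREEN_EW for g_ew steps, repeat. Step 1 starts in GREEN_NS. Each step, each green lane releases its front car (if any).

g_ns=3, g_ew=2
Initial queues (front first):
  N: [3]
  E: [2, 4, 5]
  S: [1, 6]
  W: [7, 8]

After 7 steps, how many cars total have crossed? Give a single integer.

Step 1 [NS]: N:car3-GO,E:wait,S:car1-GO,W:wait | queues: N=0 E=3 S=1 W=2
Step 2 [NS]: N:empty,E:wait,S:car6-GO,W:wait | queues: N=0 E=3 S=0 W=2
Step 3 [NS]: N:empty,E:wait,S:empty,W:wait | queues: N=0 E=3 S=0 W=2
Step 4 [EW]: N:wait,E:car2-GO,S:wait,W:car7-GO | queues: N=0 E=2 S=0 W=1
Step 5 [EW]: N:wait,E:car4-GO,S:wait,W:car8-GO | queues: N=0 E=1 S=0 W=0
Step 6 [NS]: N:empty,E:wait,S:empty,W:wait | queues: N=0 E=1 S=0 W=0
Step 7 [NS]: N:empty,E:wait,S:empty,W:wait | queues: N=0 E=1 S=0 W=0
Cars crossed by step 7: 7

Answer: 7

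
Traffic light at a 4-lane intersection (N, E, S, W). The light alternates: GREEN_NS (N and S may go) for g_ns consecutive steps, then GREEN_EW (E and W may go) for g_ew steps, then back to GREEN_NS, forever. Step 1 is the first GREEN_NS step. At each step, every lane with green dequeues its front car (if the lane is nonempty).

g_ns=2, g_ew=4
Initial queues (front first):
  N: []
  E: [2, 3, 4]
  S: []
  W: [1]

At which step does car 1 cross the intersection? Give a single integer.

Step 1 [NS]: N:empty,E:wait,S:empty,W:wait | queues: N=0 E=3 S=0 W=1
Step 2 [NS]: N:empty,E:wait,S:empty,W:wait | queues: N=0 E=3 S=0 W=1
Step 3 [EW]: N:wait,E:car2-GO,S:wait,W:car1-GO | queues: N=0 E=2 S=0 W=0
Step 4 [EW]: N:wait,E:car3-GO,S:wait,W:empty | queues: N=0 E=1 S=0 W=0
Step 5 [EW]: N:wait,E:car4-GO,S:wait,W:empty | queues: N=0 E=0 S=0 W=0
Car 1 crosses at step 3

3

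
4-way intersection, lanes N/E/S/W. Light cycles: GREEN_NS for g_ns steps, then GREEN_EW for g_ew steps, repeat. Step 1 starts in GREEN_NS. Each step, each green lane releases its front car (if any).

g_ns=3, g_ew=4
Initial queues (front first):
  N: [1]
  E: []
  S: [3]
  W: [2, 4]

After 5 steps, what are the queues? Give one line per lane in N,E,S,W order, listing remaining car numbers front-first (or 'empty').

Step 1 [NS]: N:car1-GO,E:wait,S:car3-GO,W:wait | queues: N=0 E=0 S=0 W=2
Step 2 [NS]: N:empty,E:wait,S:empty,W:wait | queues: N=0 E=0 S=0 W=2
Step 3 [NS]: N:empty,E:wait,S:empty,W:wait | queues: N=0 E=0 S=0 W=2
Step 4 [EW]: N:wait,E:empty,S:wait,W:car2-GO | queues: N=0 E=0 S=0 W=1
Step 5 [EW]: N:wait,E:empty,S:wait,W:car4-GO | queues: N=0 E=0 S=0 W=0

N: empty
E: empty
S: empty
W: empty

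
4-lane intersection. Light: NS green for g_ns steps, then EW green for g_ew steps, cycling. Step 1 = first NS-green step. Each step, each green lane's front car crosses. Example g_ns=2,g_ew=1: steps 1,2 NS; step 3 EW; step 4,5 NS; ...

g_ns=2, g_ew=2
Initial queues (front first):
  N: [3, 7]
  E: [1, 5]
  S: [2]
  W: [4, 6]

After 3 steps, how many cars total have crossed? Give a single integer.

Step 1 [NS]: N:car3-GO,E:wait,S:car2-GO,W:wait | queues: N=1 E=2 S=0 W=2
Step 2 [NS]: N:car7-GO,E:wait,S:empty,W:wait | queues: N=0 E=2 S=0 W=2
Step 3 [EW]: N:wait,E:car1-GO,S:wait,W:car4-GO | queues: N=0 E=1 S=0 W=1
Cars crossed by step 3: 5

Answer: 5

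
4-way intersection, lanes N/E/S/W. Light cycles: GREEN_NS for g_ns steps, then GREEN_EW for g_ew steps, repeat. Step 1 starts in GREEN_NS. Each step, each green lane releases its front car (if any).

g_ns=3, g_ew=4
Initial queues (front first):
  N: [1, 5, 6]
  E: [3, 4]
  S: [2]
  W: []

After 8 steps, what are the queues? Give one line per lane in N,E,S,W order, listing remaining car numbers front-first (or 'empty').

Step 1 [NS]: N:car1-GO,E:wait,S:car2-GO,W:wait | queues: N=2 E=2 S=0 W=0
Step 2 [NS]: N:car5-GO,E:wait,S:empty,W:wait | queues: N=1 E=2 S=0 W=0
Step 3 [NS]: N:car6-GO,E:wait,S:empty,W:wait | queues: N=0 E=2 S=0 W=0
Step 4 [EW]: N:wait,E:car3-GO,S:wait,W:empty | queues: N=0 E=1 S=0 W=0
Step 5 [EW]: N:wait,E:car4-GO,S:wait,W:empty | queues: N=0 E=0 S=0 W=0

N: empty
E: empty
S: empty
W: empty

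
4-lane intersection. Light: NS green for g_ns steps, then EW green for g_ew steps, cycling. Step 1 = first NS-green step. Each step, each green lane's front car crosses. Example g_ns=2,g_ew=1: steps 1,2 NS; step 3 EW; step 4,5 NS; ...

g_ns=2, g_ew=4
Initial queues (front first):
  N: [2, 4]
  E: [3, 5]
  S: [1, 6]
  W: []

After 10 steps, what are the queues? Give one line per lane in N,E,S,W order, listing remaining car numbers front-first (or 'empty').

Step 1 [NS]: N:car2-GO,E:wait,S:car1-GO,W:wait | queues: N=1 E=2 S=1 W=0
Step 2 [NS]: N:car4-GO,E:wait,S:car6-GO,W:wait | queues: N=0 E=2 S=0 W=0
Step 3 [EW]: N:wait,E:car3-GO,S:wait,W:empty | queues: N=0 E=1 S=0 W=0
Step 4 [EW]: N:wait,E:car5-GO,S:wait,W:empty | queues: N=0 E=0 S=0 W=0

N: empty
E: empty
S: empty
W: empty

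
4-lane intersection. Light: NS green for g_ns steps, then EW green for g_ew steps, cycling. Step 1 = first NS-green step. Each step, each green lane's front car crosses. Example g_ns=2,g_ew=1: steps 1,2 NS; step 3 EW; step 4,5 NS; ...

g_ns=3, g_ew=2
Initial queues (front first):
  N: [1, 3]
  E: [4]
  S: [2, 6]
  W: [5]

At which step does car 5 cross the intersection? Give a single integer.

Step 1 [NS]: N:car1-GO,E:wait,S:car2-GO,W:wait | queues: N=1 E=1 S=1 W=1
Step 2 [NS]: N:car3-GO,E:wait,S:car6-GO,W:wait | queues: N=0 E=1 S=0 W=1
Step 3 [NS]: N:empty,E:wait,S:empty,W:wait | queues: N=0 E=1 S=0 W=1
Step 4 [EW]: N:wait,E:car4-GO,S:wait,W:car5-GO | queues: N=0 E=0 S=0 W=0
Car 5 crosses at step 4

4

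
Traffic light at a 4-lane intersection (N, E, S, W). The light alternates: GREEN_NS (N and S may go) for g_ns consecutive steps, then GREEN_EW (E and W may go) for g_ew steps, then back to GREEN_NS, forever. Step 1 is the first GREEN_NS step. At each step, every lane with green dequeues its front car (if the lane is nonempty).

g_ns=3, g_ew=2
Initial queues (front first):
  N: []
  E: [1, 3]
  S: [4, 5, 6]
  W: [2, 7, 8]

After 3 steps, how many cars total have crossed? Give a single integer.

Step 1 [NS]: N:empty,E:wait,S:car4-GO,W:wait | queues: N=0 E=2 S=2 W=3
Step 2 [NS]: N:empty,E:wait,S:car5-GO,W:wait | queues: N=0 E=2 S=1 W=3
Step 3 [NS]: N:empty,E:wait,S:car6-GO,W:wait | queues: N=0 E=2 S=0 W=3
Cars crossed by step 3: 3

Answer: 3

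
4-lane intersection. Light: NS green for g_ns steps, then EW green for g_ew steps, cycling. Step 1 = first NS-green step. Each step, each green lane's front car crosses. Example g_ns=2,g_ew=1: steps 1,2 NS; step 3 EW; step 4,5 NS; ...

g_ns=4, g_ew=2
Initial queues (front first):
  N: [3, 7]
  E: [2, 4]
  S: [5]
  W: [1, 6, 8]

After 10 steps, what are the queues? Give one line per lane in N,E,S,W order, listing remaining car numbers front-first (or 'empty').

Step 1 [NS]: N:car3-GO,E:wait,S:car5-GO,W:wait | queues: N=1 E=2 S=0 W=3
Step 2 [NS]: N:car7-GO,E:wait,S:empty,W:wait | queues: N=0 E=2 S=0 W=3
Step 3 [NS]: N:empty,E:wait,S:empty,W:wait | queues: N=0 E=2 S=0 W=3
Step 4 [NS]: N:empty,E:wait,S:empty,W:wait | queues: N=0 E=2 S=0 W=3
Step 5 [EW]: N:wait,E:car2-GO,S:wait,W:car1-GO | queues: N=0 E=1 S=0 W=2
Step 6 [EW]: N:wait,E:car4-GO,S:wait,W:car6-GO | queues: N=0 E=0 S=0 W=1
Step 7 [NS]: N:empty,E:wait,S:empty,W:wait | queues: N=0 E=0 S=0 W=1
Step 8 [NS]: N:empty,E:wait,S:empty,W:wait | queues: N=0 E=0 S=0 W=1
Step 9 [NS]: N:empty,E:wait,S:empty,W:wait | queues: N=0 E=0 S=0 W=1
Step 10 [NS]: N:empty,E:wait,S:empty,W:wait | queues: N=0 E=0 S=0 W=1

N: empty
E: empty
S: empty
W: 8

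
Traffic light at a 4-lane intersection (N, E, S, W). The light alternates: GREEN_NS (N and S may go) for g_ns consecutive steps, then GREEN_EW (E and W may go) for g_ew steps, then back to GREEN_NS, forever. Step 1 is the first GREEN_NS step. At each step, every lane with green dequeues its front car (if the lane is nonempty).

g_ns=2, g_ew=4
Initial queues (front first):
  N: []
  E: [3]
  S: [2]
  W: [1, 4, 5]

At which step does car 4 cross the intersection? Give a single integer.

Step 1 [NS]: N:empty,E:wait,S:car2-GO,W:wait | queues: N=0 E=1 S=0 W=3
Step 2 [NS]: N:empty,E:wait,S:empty,W:wait | queues: N=0 E=1 S=0 W=3
Step 3 [EW]: N:wait,E:car3-GO,S:wait,W:car1-GO | queues: N=0 E=0 S=0 W=2
Step 4 [EW]: N:wait,E:empty,S:wait,W:car4-GO | queues: N=0 E=0 S=0 W=1
Step 5 [EW]: N:wait,E:empty,S:wait,W:car5-GO | queues: N=0 E=0 S=0 W=0
Car 4 crosses at step 4

4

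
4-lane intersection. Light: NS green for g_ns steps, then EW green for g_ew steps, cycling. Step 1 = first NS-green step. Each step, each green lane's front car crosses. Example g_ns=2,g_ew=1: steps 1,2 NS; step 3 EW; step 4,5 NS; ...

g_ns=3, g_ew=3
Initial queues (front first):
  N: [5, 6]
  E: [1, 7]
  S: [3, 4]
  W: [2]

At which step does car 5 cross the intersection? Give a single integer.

Step 1 [NS]: N:car5-GO,E:wait,S:car3-GO,W:wait | queues: N=1 E=2 S=1 W=1
Step 2 [NS]: N:car6-GO,E:wait,S:car4-GO,W:wait | queues: N=0 E=2 S=0 W=1
Step 3 [NS]: N:empty,E:wait,S:empty,W:wait | queues: N=0 E=2 S=0 W=1
Step 4 [EW]: N:wait,E:car1-GO,S:wait,W:car2-GO | queues: N=0 E=1 S=0 W=0
Step 5 [EW]: N:wait,E:car7-GO,S:wait,W:empty | queues: N=0 E=0 S=0 W=0
Car 5 crosses at step 1

1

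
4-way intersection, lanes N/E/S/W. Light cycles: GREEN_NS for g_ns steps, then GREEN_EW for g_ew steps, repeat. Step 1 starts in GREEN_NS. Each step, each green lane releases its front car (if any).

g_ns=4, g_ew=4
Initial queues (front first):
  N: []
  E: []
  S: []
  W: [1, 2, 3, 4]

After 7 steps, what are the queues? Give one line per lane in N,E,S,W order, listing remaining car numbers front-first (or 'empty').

Step 1 [NS]: N:empty,E:wait,S:empty,W:wait | queues: N=0 E=0 S=0 W=4
Step 2 [NS]: N:empty,E:wait,S:empty,W:wait | queues: N=0 E=0 S=0 W=4
Step 3 [NS]: N:empty,E:wait,S:empty,W:wait | queues: N=0 E=0 S=0 W=4
Step 4 [NS]: N:empty,E:wait,S:empty,W:wait | queues: N=0 E=0 S=0 W=4
Step 5 [EW]: N:wait,E:empty,S:wait,W:car1-GO | queues: N=0 E=0 S=0 W=3
Step 6 [EW]: N:wait,E:empty,S:wait,W:car2-GO | queues: N=0 E=0 S=0 W=2
Step 7 [EW]: N:wait,E:empty,S:wait,W:car3-GO | queues: N=0 E=0 S=0 W=1

N: empty
E: empty
S: empty
W: 4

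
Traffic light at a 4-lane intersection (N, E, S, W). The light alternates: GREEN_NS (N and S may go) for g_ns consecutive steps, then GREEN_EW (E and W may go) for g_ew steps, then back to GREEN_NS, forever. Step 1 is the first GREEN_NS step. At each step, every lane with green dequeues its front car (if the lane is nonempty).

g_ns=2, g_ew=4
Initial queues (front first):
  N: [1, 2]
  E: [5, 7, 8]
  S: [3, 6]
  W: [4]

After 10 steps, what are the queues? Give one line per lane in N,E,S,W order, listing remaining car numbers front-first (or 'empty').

Step 1 [NS]: N:car1-GO,E:wait,S:car3-GO,W:wait | queues: N=1 E=3 S=1 W=1
Step 2 [NS]: N:car2-GO,E:wait,S:car6-GO,W:wait | queues: N=0 E=3 S=0 W=1
Step 3 [EW]: N:wait,E:car5-GO,S:wait,W:car4-GO | queues: N=0 E=2 S=0 W=0
Step 4 [EW]: N:wait,E:car7-GO,S:wait,W:empty | queues: N=0 E=1 S=0 W=0
Step 5 [EW]: N:wait,E:car8-GO,S:wait,W:empty | queues: N=0 E=0 S=0 W=0

N: empty
E: empty
S: empty
W: empty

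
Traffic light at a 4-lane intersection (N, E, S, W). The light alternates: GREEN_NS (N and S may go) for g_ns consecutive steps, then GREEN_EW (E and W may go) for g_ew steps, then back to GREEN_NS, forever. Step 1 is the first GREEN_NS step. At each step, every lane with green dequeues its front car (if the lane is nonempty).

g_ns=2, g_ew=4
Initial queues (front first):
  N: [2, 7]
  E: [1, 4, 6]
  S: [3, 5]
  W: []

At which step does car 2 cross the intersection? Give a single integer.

Step 1 [NS]: N:car2-GO,E:wait,S:car3-GO,W:wait | queues: N=1 E=3 S=1 W=0
Step 2 [NS]: N:car7-GO,E:wait,S:car5-GO,W:wait | queues: N=0 E=3 S=0 W=0
Step 3 [EW]: N:wait,E:car1-GO,S:wait,W:empty | queues: N=0 E=2 S=0 W=0
Step 4 [EW]: N:wait,E:car4-GO,S:wait,W:empty | queues: N=0 E=1 S=0 W=0
Step 5 [EW]: N:wait,E:car6-GO,S:wait,W:empty | queues: N=0 E=0 S=0 W=0
Car 2 crosses at step 1

1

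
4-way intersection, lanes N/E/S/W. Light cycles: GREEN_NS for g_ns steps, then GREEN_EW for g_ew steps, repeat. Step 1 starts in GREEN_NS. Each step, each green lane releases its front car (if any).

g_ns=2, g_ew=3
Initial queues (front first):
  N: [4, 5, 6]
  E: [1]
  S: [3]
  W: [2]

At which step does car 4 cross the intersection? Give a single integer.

Step 1 [NS]: N:car4-GO,E:wait,S:car3-GO,W:wait | queues: N=2 E=1 S=0 W=1
Step 2 [NS]: N:car5-GO,E:wait,S:empty,W:wait | queues: N=1 E=1 S=0 W=1
Step 3 [EW]: N:wait,E:car1-GO,S:wait,W:car2-GO | queues: N=1 E=0 S=0 W=0
Step 4 [EW]: N:wait,E:empty,S:wait,W:empty | queues: N=1 E=0 S=0 W=0
Step 5 [EW]: N:wait,E:empty,S:wait,W:empty | queues: N=1 E=0 S=0 W=0
Step 6 [NS]: N:car6-GO,E:wait,S:empty,W:wait | queues: N=0 E=0 S=0 W=0
Car 4 crosses at step 1

1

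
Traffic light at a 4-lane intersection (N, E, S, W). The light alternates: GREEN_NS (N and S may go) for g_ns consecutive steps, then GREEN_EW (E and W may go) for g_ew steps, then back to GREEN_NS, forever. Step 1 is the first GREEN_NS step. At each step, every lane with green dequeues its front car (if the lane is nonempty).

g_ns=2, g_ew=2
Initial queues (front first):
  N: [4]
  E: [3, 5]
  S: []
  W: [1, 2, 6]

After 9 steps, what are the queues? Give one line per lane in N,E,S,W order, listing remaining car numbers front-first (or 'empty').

Step 1 [NS]: N:car4-GO,E:wait,S:empty,W:wait | queues: N=0 E=2 S=0 W=3
Step 2 [NS]: N:empty,E:wait,S:empty,W:wait | queues: N=0 E=2 S=0 W=3
Step 3 [EW]: N:wait,E:car3-GO,S:wait,W:car1-GO | queues: N=0 E=1 S=0 W=2
Step 4 [EW]: N:wait,E:car5-GO,S:wait,W:car2-GO | queues: N=0 E=0 S=0 W=1
Step 5 [NS]: N:empty,E:wait,S:empty,W:wait | queues: N=0 E=0 S=0 W=1
Step 6 [NS]: N:empty,E:wait,S:empty,W:wait | queues: N=0 E=0 S=0 W=1
Step 7 [EW]: N:wait,E:empty,S:wait,W:car6-GO | queues: N=0 E=0 S=0 W=0

N: empty
E: empty
S: empty
W: empty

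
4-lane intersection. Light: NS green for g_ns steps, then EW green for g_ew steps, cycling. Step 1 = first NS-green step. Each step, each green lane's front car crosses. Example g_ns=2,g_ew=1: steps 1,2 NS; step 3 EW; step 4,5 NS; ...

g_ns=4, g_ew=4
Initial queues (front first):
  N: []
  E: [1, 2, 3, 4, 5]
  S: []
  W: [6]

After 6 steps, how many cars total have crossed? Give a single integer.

Step 1 [NS]: N:empty,E:wait,S:empty,W:wait | queues: N=0 E=5 S=0 W=1
Step 2 [NS]: N:empty,E:wait,S:empty,W:wait | queues: N=0 E=5 S=0 W=1
Step 3 [NS]: N:empty,E:wait,S:empty,W:wait | queues: N=0 E=5 S=0 W=1
Step 4 [NS]: N:empty,E:wait,S:empty,W:wait | queues: N=0 E=5 S=0 W=1
Step 5 [EW]: N:wait,E:car1-GO,S:wait,W:car6-GO | queues: N=0 E=4 S=0 W=0
Step 6 [EW]: N:wait,E:car2-GO,S:wait,W:empty | queues: N=0 E=3 S=0 W=0
Cars crossed by step 6: 3

Answer: 3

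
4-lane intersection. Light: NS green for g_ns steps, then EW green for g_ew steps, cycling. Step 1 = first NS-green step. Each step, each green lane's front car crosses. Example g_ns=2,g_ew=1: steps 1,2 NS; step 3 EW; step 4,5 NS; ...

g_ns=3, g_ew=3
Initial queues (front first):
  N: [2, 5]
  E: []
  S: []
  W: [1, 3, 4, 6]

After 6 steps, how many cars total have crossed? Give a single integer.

Answer: 5

Derivation:
Step 1 [NS]: N:car2-GO,E:wait,S:empty,W:wait | queues: N=1 E=0 S=0 W=4
Step 2 [NS]: N:car5-GO,E:wait,S:empty,W:wait | queues: N=0 E=0 S=0 W=4
Step 3 [NS]: N:empty,E:wait,S:empty,W:wait | queues: N=0 E=0 S=0 W=4
Step 4 [EW]: N:wait,E:empty,S:wait,W:car1-GO | queues: N=0 E=0 S=0 W=3
Step 5 [EW]: N:wait,E:empty,S:wait,W:car3-GO | queues: N=0 E=0 S=0 W=2
Step 6 [EW]: N:wait,E:empty,S:wait,W:car4-GO | queues: N=0 E=0 S=0 W=1
Cars crossed by step 6: 5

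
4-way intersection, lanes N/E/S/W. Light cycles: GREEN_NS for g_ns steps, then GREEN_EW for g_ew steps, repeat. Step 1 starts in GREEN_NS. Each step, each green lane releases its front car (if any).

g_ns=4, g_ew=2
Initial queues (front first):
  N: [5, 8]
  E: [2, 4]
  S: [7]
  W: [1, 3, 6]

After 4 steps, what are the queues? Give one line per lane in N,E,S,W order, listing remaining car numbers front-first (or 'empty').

Step 1 [NS]: N:car5-GO,E:wait,S:car7-GO,W:wait | queues: N=1 E=2 S=0 W=3
Step 2 [NS]: N:car8-GO,E:wait,S:empty,W:wait | queues: N=0 E=2 S=0 W=3
Step 3 [NS]: N:empty,E:wait,S:empty,W:wait | queues: N=0 E=2 S=0 W=3
Step 4 [NS]: N:empty,E:wait,S:empty,W:wait | queues: N=0 E=2 S=0 W=3

N: empty
E: 2 4
S: empty
W: 1 3 6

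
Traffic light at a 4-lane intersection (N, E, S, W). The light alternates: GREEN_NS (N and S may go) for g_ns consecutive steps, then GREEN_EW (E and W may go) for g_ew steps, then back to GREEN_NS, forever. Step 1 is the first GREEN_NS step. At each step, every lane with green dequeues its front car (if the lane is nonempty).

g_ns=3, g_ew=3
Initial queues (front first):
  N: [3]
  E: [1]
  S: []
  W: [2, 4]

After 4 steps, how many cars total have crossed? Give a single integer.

Answer: 3

Derivation:
Step 1 [NS]: N:car3-GO,E:wait,S:empty,W:wait | queues: N=0 E=1 S=0 W=2
Step 2 [NS]: N:empty,E:wait,S:empty,W:wait | queues: N=0 E=1 S=0 W=2
Step 3 [NS]: N:empty,E:wait,S:empty,W:wait | queues: N=0 E=1 S=0 W=2
Step 4 [EW]: N:wait,E:car1-GO,S:wait,W:car2-GO | queues: N=0 E=0 S=0 W=1
Cars crossed by step 4: 3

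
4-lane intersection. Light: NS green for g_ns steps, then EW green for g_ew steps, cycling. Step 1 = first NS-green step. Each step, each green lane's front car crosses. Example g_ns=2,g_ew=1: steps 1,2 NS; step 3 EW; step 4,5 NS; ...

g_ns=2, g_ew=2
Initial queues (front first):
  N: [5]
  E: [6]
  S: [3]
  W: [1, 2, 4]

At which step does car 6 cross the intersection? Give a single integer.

Step 1 [NS]: N:car5-GO,E:wait,S:car3-GO,W:wait | queues: N=0 E=1 S=0 W=3
Step 2 [NS]: N:empty,E:wait,S:empty,W:wait | queues: N=0 E=1 S=0 W=3
Step 3 [EW]: N:wait,E:car6-GO,S:wait,W:car1-GO | queues: N=0 E=0 S=0 W=2
Step 4 [EW]: N:wait,E:empty,S:wait,W:car2-GO | queues: N=0 E=0 S=0 W=1
Step 5 [NS]: N:empty,E:wait,S:empty,W:wait | queues: N=0 E=0 S=0 W=1
Step 6 [NS]: N:empty,E:wait,S:empty,W:wait | queues: N=0 E=0 S=0 W=1
Step 7 [EW]: N:wait,E:empty,S:wait,W:car4-GO | queues: N=0 E=0 S=0 W=0
Car 6 crosses at step 3

3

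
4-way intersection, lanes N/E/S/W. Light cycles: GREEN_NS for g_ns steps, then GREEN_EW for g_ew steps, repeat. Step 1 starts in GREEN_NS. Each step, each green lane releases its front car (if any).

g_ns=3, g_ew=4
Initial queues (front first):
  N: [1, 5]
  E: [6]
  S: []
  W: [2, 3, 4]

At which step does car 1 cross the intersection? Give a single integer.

Step 1 [NS]: N:car1-GO,E:wait,S:empty,W:wait | queues: N=1 E=1 S=0 W=3
Step 2 [NS]: N:car5-GO,E:wait,S:empty,W:wait | queues: N=0 E=1 S=0 W=3
Step 3 [NS]: N:empty,E:wait,S:empty,W:wait | queues: N=0 E=1 S=0 W=3
Step 4 [EW]: N:wait,E:car6-GO,S:wait,W:car2-GO | queues: N=0 E=0 S=0 W=2
Step 5 [EW]: N:wait,E:empty,S:wait,W:car3-GO | queues: N=0 E=0 S=0 W=1
Step 6 [EW]: N:wait,E:empty,S:wait,W:car4-GO | queues: N=0 E=0 S=0 W=0
Car 1 crosses at step 1

1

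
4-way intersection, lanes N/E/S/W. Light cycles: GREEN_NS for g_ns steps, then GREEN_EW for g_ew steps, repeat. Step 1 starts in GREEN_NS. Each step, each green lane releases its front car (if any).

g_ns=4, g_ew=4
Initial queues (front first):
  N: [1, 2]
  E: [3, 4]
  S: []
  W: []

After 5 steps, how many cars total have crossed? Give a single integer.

Step 1 [NS]: N:car1-GO,E:wait,S:empty,W:wait | queues: N=1 E=2 S=0 W=0
Step 2 [NS]: N:car2-GO,E:wait,S:empty,W:wait | queues: N=0 E=2 S=0 W=0
Step 3 [NS]: N:empty,E:wait,S:empty,W:wait | queues: N=0 E=2 S=0 W=0
Step 4 [NS]: N:empty,E:wait,S:empty,W:wait | queues: N=0 E=2 S=0 W=0
Step 5 [EW]: N:wait,E:car3-GO,S:wait,W:empty | queues: N=0 E=1 S=0 W=0
Cars crossed by step 5: 3

Answer: 3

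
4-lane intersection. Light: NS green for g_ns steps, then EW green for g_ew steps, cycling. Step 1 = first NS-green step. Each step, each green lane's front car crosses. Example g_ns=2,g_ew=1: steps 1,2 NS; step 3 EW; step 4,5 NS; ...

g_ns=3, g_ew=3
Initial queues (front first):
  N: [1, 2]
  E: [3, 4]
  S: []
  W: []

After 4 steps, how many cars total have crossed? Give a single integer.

Answer: 3

Derivation:
Step 1 [NS]: N:car1-GO,E:wait,S:empty,W:wait | queues: N=1 E=2 S=0 W=0
Step 2 [NS]: N:car2-GO,E:wait,S:empty,W:wait | queues: N=0 E=2 S=0 W=0
Step 3 [NS]: N:empty,E:wait,S:empty,W:wait | queues: N=0 E=2 S=0 W=0
Step 4 [EW]: N:wait,E:car3-GO,S:wait,W:empty | queues: N=0 E=1 S=0 W=0
Cars crossed by step 4: 3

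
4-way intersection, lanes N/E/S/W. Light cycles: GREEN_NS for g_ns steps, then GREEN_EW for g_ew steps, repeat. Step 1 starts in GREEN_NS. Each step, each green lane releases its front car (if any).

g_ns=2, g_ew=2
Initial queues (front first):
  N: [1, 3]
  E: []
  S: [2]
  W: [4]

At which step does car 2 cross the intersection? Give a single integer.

Step 1 [NS]: N:car1-GO,E:wait,S:car2-GO,W:wait | queues: N=1 E=0 S=0 W=1
Step 2 [NS]: N:car3-GO,E:wait,S:empty,W:wait | queues: N=0 E=0 S=0 W=1
Step 3 [EW]: N:wait,E:empty,S:wait,W:car4-GO | queues: N=0 E=0 S=0 W=0
Car 2 crosses at step 1

1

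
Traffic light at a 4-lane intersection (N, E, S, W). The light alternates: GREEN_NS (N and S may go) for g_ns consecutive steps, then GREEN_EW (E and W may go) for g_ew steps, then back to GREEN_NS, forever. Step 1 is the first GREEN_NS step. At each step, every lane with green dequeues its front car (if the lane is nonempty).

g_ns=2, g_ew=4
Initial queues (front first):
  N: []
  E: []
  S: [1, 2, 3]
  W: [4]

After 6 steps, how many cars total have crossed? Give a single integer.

Step 1 [NS]: N:empty,E:wait,S:car1-GO,W:wait | queues: N=0 E=0 S=2 W=1
Step 2 [NS]: N:empty,E:wait,S:car2-GO,W:wait | queues: N=0 E=0 S=1 W=1
Step 3 [EW]: N:wait,E:empty,S:wait,W:car4-GO | queues: N=0 E=0 S=1 W=0
Step 4 [EW]: N:wait,E:empty,S:wait,W:empty | queues: N=0 E=0 S=1 W=0
Step 5 [EW]: N:wait,E:empty,S:wait,W:empty | queues: N=0 E=0 S=1 W=0
Step 6 [EW]: N:wait,E:empty,S:wait,W:empty | queues: N=0 E=0 S=1 W=0
Cars crossed by step 6: 3

Answer: 3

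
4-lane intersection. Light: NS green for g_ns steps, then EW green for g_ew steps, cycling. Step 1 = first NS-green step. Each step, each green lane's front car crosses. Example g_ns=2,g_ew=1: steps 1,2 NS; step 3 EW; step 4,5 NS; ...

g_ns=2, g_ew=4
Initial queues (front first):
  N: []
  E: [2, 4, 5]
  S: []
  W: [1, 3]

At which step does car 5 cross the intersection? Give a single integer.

Step 1 [NS]: N:empty,E:wait,S:empty,W:wait | queues: N=0 E=3 S=0 W=2
Step 2 [NS]: N:empty,E:wait,S:empty,W:wait | queues: N=0 E=3 S=0 W=2
Step 3 [EW]: N:wait,E:car2-GO,S:wait,W:car1-GO | queues: N=0 E=2 S=0 W=1
Step 4 [EW]: N:wait,E:car4-GO,S:wait,W:car3-GO | queues: N=0 E=1 S=0 W=0
Step 5 [EW]: N:wait,E:car5-GO,S:wait,W:empty | queues: N=0 E=0 S=0 W=0
Car 5 crosses at step 5

5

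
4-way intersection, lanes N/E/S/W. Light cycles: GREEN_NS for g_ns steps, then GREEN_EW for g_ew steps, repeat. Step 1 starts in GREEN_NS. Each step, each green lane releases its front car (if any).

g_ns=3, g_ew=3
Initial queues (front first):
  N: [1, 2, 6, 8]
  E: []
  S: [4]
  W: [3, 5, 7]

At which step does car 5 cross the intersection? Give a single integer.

Step 1 [NS]: N:car1-GO,E:wait,S:car4-GO,W:wait | queues: N=3 E=0 S=0 W=3
Step 2 [NS]: N:car2-GO,E:wait,S:empty,W:wait | queues: N=2 E=0 S=0 W=3
Step 3 [NS]: N:car6-GO,E:wait,S:empty,W:wait | queues: N=1 E=0 S=0 W=3
Step 4 [EW]: N:wait,E:empty,S:wait,W:car3-GO | queues: N=1 E=0 S=0 W=2
Step 5 [EW]: N:wait,E:empty,S:wait,W:car5-GO | queues: N=1 E=0 S=0 W=1
Step 6 [EW]: N:wait,E:empty,S:wait,W:car7-GO | queues: N=1 E=0 S=0 W=0
Step 7 [NS]: N:car8-GO,E:wait,S:empty,W:wait | queues: N=0 E=0 S=0 W=0
Car 5 crosses at step 5

5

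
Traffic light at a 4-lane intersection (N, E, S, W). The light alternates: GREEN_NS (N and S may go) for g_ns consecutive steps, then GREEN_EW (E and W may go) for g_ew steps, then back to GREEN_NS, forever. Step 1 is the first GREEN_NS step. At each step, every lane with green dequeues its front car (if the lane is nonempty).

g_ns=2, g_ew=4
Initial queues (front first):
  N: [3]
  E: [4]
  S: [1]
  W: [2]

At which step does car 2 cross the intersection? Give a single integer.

Step 1 [NS]: N:car3-GO,E:wait,S:car1-GO,W:wait | queues: N=0 E=1 S=0 W=1
Step 2 [NS]: N:empty,E:wait,S:empty,W:wait | queues: N=0 E=1 S=0 W=1
Step 3 [EW]: N:wait,E:car4-GO,S:wait,W:car2-GO | queues: N=0 E=0 S=0 W=0
Car 2 crosses at step 3

3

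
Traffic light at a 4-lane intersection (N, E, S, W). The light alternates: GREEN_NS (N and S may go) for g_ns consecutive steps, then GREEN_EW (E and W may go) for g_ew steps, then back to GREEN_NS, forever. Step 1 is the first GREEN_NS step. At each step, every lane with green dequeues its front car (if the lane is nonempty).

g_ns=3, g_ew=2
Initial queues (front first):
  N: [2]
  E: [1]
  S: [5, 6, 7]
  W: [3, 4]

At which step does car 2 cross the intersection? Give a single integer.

Step 1 [NS]: N:car2-GO,E:wait,S:car5-GO,W:wait | queues: N=0 E=1 S=2 W=2
Step 2 [NS]: N:empty,E:wait,S:car6-GO,W:wait | queues: N=0 E=1 S=1 W=2
Step 3 [NS]: N:empty,E:wait,S:car7-GO,W:wait | queues: N=0 E=1 S=0 W=2
Step 4 [EW]: N:wait,E:car1-GO,S:wait,W:car3-GO | queues: N=0 E=0 S=0 W=1
Step 5 [EW]: N:wait,E:empty,S:wait,W:car4-GO | queues: N=0 E=0 S=0 W=0
Car 2 crosses at step 1

1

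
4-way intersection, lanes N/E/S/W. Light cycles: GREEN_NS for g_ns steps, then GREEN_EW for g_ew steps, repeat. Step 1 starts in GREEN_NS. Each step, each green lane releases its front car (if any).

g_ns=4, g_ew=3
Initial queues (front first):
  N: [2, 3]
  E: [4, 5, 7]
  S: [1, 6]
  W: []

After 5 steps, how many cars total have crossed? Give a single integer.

Answer: 5

Derivation:
Step 1 [NS]: N:car2-GO,E:wait,S:car1-GO,W:wait | queues: N=1 E=3 S=1 W=0
Step 2 [NS]: N:car3-GO,E:wait,S:car6-GO,W:wait | queues: N=0 E=3 S=0 W=0
Step 3 [NS]: N:empty,E:wait,S:empty,W:wait | queues: N=0 E=3 S=0 W=0
Step 4 [NS]: N:empty,E:wait,S:empty,W:wait | queues: N=0 E=3 S=0 W=0
Step 5 [EW]: N:wait,E:car4-GO,S:wait,W:empty | queues: N=0 E=2 S=0 W=0
Cars crossed by step 5: 5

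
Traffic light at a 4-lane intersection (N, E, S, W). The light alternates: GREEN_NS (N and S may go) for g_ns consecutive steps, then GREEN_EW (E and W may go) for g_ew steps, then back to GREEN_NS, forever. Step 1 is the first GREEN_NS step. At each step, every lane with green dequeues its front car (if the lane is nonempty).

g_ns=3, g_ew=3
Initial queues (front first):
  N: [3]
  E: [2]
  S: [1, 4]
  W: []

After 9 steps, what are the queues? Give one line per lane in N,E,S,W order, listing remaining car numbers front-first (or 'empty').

Step 1 [NS]: N:car3-GO,E:wait,S:car1-GO,W:wait | queues: N=0 E=1 S=1 W=0
Step 2 [NS]: N:empty,E:wait,S:car4-GO,W:wait | queues: N=0 E=1 S=0 W=0
Step 3 [NS]: N:empty,E:wait,S:empty,W:wait | queues: N=0 E=1 S=0 W=0
Step 4 [EW]: N:wait,E:car2-GO,S:wait,W:empty | queues: N=0 E=0 S=0 W=0

N: empty
E: empty
S: empty
W: empty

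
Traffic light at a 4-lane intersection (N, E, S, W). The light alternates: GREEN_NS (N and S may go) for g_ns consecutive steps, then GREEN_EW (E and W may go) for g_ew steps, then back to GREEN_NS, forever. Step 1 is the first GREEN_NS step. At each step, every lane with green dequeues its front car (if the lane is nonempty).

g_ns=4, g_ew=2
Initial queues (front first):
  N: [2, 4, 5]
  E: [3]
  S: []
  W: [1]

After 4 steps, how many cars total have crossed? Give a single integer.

Step 1 [NS]: N:car2-GO,E:wait,S:empty,W:wait | queues: N=2 E=1 S=0 W=1
Step 2 [NS]: N:car4-GO,E:wait,S:empty,W:wait | queues: N=1 E=1 S=0 W=1
Step 3 [NS]: N:car5-GO,E:wait,S:empty,W:wait | queues: N=0 E=1 S=0 W=1
Step 4 [NS]: N:empty,E:wait,S:empty,W:wait | queues: N=0 E=1 S=0 W=1
Cars crossed by step 4: 3

Answer: 3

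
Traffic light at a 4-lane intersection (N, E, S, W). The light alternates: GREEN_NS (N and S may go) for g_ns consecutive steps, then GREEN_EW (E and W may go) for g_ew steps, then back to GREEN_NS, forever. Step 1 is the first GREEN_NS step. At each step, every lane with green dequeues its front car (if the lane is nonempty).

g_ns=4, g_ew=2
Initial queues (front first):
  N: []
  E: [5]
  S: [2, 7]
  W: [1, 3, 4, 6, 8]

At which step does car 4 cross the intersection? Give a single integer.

Step 1 [NS]: N:empty,E:wait,S:car2-GO,W:wait | queues: N=0 E=1 S=1 W=5
Step 2 [NS]: N:empty,E:wait,S:car7-GO,W:wait | queues: N=0 E=1 S=0 W=5
Step 3 [NS]: N:empty,E:wait,S:empty,W:wait | queues: N=0 E=1 S=0 W=5
Step 4 [NS]: N:empty,E:wait,S:empty,W:wait | queues: N=0 E=1 S=0 W=5
Step 5 [EW]: N:wait,E:car5-GO,S:wait,W:car1-GO | queues: N=0 E=0 S=0 W=4
Step 6 [EW]: N:wait,E:empty,S:wait,W:car3-GO | queues: N=0 E=0 S=0 W=3
Step 7 [NS]: N:empty,E:wait,S:empty,W:wait | queues: N=0 E=0 S=0 W=3
Step 8 [NS]: N:empty,E:wait,S:empty,W:wait | queues: N=0 E=0 S=0 W=3
Step 9 [NS]: N:empty,E:wait,S:empty,W:wait | queues: N=0 E=0 S=0 W=3
Step 10 [NS]: N:empty,E:wait,S:empty,W:wait | queues: N=0 E=0 S=0 W=3
Step 11 [EW]: N:wait,E:empty,S:wait,W:car4-GO | queues: N=0 E=0 S=0 W=2
Step 12 [EW]: N:wait,E:empty,S:wait,W:car6-GO | queues: N=0 E=0 S=0 W=1
Step 13 [NS]: N:empty,E:wait,S:empty,W:wait | queues: N=0 E=0 S=0 W=1
Step 14 [NS]: N:empty,E:wait,S:empty,W:wait | queues: N=0 E=0 S=0 W=1
Step 15 [NS]: N:empty,E:wait,S:empty,W:wait | queues: N=0 E=0 S=0 W=1
Step 16 [NS]: N:empty,E:wait,S:empty,W:wait | queues: N=0 E=0 S=0 W=1
Step 17 [EW]: N:wait,E:empty,S:wait,W:car8-GO | queues: N=0 E=0 S=0 W=0
Car 4 crosses at step 11

11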